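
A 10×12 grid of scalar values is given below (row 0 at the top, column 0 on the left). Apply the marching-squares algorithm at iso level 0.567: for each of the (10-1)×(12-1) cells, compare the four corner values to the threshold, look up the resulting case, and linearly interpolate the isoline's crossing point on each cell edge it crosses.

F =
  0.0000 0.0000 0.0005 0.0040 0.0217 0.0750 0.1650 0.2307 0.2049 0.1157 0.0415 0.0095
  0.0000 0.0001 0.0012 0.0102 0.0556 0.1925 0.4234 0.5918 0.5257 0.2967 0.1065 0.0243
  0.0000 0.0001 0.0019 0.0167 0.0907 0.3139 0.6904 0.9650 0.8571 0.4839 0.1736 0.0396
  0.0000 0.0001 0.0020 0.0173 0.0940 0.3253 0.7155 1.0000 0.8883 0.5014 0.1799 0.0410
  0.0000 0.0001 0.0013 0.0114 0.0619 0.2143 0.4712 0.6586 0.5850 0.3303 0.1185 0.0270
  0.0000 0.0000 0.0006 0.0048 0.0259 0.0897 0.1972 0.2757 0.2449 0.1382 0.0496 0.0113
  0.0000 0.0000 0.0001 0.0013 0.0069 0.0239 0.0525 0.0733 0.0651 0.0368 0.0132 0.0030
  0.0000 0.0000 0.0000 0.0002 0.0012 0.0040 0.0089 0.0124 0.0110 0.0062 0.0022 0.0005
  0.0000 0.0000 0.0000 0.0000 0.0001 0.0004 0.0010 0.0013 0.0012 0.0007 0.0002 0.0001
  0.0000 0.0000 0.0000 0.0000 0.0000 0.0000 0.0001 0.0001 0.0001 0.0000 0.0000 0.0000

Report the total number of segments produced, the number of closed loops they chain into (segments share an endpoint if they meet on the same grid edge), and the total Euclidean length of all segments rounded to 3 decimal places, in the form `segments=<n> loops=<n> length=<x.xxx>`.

segments=14 loops=1 length=10.196

cell (0,6): code 0100 → (0.931,7.000)–(1.000,6.853)
cell (0,7): code 1000 → (1.000,7.375)–(0.931,7.000)
cell (1,5): code 0100 → (1.538,6.000)–(2.000,5.672)
cell (1,6): code 1110 → (1.000,6.853)–(1.538,6.000)
cell (1,7): code 1101 → (1.125,8.000)–(1.000,7.375)
cell (1,8): code 1000 → (2.000,8.777)–(1.125,8.000)
cell (2,5): code 0110 → (2.000,5.672)–(3.000,5.619)
cell (2,8): code 1001 → (3.000,8.830)–(2.000,8.777)
cell (3,5): code 0010 → (3.000,5.619)–(3.608,6.000)
cell (3,6): code 0111 → (3.608,6.000)–(4.000,6.511)
cell (3,8): code 1001 → (4.000,8.071)–(3.000,8.830)
cell (4,6): code 0010 → (4.000,6.511)–(4.239,7.000)
cell (4,7): code 0011 → (4.239,7.000)–(4.053,8.000)
cell (4,8): code 0001 → (4.053,8.000)–(4.000,8.071)
total: 14 segments, chained into 1 closed loop(s), length Σ = 10.196339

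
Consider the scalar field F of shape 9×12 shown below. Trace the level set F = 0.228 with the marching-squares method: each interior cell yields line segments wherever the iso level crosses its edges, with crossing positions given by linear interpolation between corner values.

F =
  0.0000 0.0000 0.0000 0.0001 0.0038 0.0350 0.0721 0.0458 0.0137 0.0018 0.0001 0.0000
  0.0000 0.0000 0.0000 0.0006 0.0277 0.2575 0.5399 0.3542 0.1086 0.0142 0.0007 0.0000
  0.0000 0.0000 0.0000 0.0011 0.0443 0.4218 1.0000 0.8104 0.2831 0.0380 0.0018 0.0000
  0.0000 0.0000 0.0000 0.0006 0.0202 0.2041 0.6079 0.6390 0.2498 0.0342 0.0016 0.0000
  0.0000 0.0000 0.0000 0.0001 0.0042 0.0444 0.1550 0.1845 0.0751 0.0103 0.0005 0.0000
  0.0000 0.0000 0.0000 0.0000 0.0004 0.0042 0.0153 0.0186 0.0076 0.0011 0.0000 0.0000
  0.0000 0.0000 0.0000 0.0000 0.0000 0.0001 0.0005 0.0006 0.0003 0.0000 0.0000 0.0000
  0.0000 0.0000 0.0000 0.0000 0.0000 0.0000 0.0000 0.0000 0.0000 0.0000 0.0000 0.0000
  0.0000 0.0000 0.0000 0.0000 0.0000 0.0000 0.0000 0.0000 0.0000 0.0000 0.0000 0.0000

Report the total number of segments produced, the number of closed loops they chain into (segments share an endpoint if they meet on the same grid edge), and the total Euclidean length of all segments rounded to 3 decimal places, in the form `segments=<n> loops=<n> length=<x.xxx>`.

cell (0,4): code 0100 → (0.867,5.000)–(1.000,4.872)
cell (0,5): code 1100 → (0.333,6.000)–(0.867,5.000)
cell (0,6): code 1100 → (0.591,7.000)–(0.333,6.000)
cell (0,7): code 1000 → (1.000,7.514)–(0.591,7.000)
cell (1,4): code 0110 → (1.000,4.872)–(2.000,4.487)
cell (1,7): code 1101 → (1.684,8.000)–(1.000,7.514)
cell (1,8): code 1000 → (2.000,8.225)–(1.684,8.000)
cell (2,4): code 0010 → (2.000,4.487)–(2.890,5.000)
cell (2,5): code 0111 → (2.890,5.000)–(3.000,5.059)
cell (2,8): code 1001 → (3.000,8.101)–(2.000,8.225)
cell (3,5): code 0010 → (3.000,5.059)–(3.839,6.000)
cell (3,6): code 0011 → (3.839,6.000)–(3.904,7.000)
cell (3,7): code 0011 → (3.904,7.000)–(3.125,8.000)
cell (3,8): code 0001 → (3.125,8.000)–(3.000,8.101)
total: 14 segments, chained into 1 closed loop(s), length Σ = 11.157410

segments=14 loops=1 length=11.157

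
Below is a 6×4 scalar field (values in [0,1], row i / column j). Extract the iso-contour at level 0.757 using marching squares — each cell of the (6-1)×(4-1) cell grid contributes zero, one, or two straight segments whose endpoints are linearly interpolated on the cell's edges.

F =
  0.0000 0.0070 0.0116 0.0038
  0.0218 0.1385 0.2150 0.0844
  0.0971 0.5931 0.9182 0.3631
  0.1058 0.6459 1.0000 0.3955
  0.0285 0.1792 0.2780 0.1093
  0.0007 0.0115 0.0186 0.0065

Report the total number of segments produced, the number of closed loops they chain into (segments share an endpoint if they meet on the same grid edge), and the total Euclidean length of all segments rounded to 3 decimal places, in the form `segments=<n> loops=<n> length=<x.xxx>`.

segments=6 loops=1 length=4.229

cell (1,1): code 0100 → (1.771,2.000)–(2.000,1.504)
cell (1,2): code 1000 → (2.000,2.290)–(1.771,2.000)
cell (2,1): code 0110 → (2.000,1.504)–(3.000,1.314)
cell (2,2): code 1001 → (3.000,2.402)–(2.000,2.290)
cell (3,1): code 0010 → (3.000,1.314)–(3.337,2.000)
cell (3,2): code 0001 → (3.337,2.000)–(3.000,2.402)
total: 6 segments, chained into 1 closed loop(s), length Σ = 4.229034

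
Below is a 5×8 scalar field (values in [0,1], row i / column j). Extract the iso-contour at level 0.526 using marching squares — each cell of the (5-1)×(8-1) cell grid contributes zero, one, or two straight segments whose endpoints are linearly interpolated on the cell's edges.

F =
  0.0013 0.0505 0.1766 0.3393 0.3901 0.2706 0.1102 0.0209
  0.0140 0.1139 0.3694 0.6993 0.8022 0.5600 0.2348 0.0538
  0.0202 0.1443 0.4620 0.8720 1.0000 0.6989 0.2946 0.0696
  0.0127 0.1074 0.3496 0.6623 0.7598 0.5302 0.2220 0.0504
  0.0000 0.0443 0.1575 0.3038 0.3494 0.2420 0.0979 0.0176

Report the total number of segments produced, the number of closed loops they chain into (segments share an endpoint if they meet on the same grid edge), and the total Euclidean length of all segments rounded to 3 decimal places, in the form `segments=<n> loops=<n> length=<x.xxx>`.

cell (0,2): code 0100 → (0.519,3.000)–(1.000,2.475)
cell (0,3): code 1100 → (0.330,4.000)–(0.519,3.000)
cell (0,4): code 1100 → (0.883,5.000)–(0.330,4.000)
cell (0,5): code 1000 → (1.000,5.105)–(0.883,5.000)
cell (1,2): code 0110 → (1.000,2.475)–(2.000,2.156)
cell (1,5): code 1001 → (2.000,5.428)–(1.000,5.105)
cell (2,2): code 0110 → (2.000,2.156)–(3.000,2.564)
cell (2,5): code 1001 → (3.000,5.014)–(2.000,5.428)
cell (3,2): code 0010 → (3.000,2.564)–(3.380,3.000)
cell (3,3): code 0011 → (3.380,3.000)–(3.570,4.000)
cell (3,4): code 0011 → (3.570,4.000)–(3.015,5.000)
cell (3,5): code 0001 → (3.015,5.000)–(3.000,5.014)
total: 12 segments, chained into 1 closed loop(s), length Σ = 10.052730

segments=12 loops=1 length=10.053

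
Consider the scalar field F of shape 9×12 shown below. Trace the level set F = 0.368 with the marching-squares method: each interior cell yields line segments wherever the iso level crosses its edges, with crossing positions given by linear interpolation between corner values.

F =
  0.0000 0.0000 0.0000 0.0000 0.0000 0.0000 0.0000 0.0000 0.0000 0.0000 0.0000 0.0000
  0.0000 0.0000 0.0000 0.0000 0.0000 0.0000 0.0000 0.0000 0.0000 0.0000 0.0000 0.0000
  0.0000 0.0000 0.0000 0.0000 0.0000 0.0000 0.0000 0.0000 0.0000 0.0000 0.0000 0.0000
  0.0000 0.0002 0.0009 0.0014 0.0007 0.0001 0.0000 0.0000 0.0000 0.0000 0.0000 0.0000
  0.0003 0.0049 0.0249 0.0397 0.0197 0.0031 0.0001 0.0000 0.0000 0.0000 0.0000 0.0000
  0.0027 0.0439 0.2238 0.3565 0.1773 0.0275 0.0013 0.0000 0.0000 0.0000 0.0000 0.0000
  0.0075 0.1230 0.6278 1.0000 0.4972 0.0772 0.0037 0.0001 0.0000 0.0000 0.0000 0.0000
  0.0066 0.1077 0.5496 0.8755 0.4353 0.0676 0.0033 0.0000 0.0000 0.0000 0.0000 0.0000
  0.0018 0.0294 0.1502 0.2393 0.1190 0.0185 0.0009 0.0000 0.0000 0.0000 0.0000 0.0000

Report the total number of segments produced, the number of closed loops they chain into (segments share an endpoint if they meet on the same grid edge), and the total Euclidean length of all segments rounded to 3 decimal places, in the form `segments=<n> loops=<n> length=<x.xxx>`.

cell (5,1): code 0100 → (5.357,2.000)–(6.000,1.485)
cell (5,2): code 1100 → (5.018,3.000)–(5.357,2.000)
cell (5,3): code 1100 → (5.596,4.000)–(5.018,3.000)
cell (5,4): code 1000 → (6.000,4.308)–(5.596,4.000)
cell (6,1): code 0110 → (6.000,1.485)–(7.000,1.589)
cell (6,4): code 1001 → (7.000,4.183)–(6.000,4.308)
cell (7,1): code 0010 → (7.000,1.589)–(7.455,2.000)
cell (7,2): code 0011 → (7.455,2.000)–(7.798,3.000)
cell (7,3): code 0011 → (7.798,3.000)–(7.213,4.000)
cell (7,4): code 0001 → (7.213,4.000)–(7.000,4.183)
total: 10 segments, chained into 1 closed loop(s), length Σ = 8.664755

segments=10 loops=1 length=8.665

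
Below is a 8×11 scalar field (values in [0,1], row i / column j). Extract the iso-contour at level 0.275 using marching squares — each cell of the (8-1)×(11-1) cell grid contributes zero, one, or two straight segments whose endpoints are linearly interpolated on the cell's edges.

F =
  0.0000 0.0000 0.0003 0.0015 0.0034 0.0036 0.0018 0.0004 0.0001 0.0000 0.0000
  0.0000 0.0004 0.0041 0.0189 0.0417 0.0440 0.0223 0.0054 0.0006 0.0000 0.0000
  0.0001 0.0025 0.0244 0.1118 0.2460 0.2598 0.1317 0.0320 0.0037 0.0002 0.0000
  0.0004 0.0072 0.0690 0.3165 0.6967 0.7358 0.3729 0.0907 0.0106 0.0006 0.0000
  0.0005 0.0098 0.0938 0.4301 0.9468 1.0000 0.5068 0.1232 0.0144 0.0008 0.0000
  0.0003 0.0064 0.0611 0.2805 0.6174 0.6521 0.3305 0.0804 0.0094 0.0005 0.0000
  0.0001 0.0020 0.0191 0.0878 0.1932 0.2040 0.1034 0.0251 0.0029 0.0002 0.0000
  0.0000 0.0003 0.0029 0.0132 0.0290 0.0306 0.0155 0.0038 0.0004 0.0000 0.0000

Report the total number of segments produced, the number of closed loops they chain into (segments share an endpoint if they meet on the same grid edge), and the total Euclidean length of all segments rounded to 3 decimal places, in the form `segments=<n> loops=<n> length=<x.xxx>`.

segments=14 loops=1 length=12.222

cell (2,2): code 0100 → (2.797,3.000)–(3.000,2.832)
cell (2,3): code 1100 → (2.064,4.000)–(2.797,3.000)
cell (2,4): code 1100 → (2.032,5.000)–(2.064,4.000)
cell (2,5): code 1100 → (2.594,6.000)–(2.032,5.000)
cell (2,6): code 1000 → (3.000,6.347)–(2.594,6.000)
cell (3,2): code 0110 → (3.000,2.832)–(4.000,2.539)
cell (3,6): code 1001 → (4.000,6.604)–(3.000,6.347)
cell (4,2): code 0110 → (4.000,2.539)–(5.000,2.975)
cell (4,6): code 1001 → (5.000,6.222)–(4.000,6.604)
cell (5,2): code 0010 → (5.000,2.975)–(5.029,3.000)
cell (5,3): code 0011 → (5.029,3.000)–(5.807,4.000)
cell (5,4): code 0011 → (5.807,4.000)–(5.842,5.000)
cell (5,5): code 0011 → (5.842,5.000)–(5.244,6.000)
cell (5,6): code 0001 → (5.244,6.000)–(5.000,6.222)
total: 14 segments, chained into 1 closed loop(s), length Σ = 12.221726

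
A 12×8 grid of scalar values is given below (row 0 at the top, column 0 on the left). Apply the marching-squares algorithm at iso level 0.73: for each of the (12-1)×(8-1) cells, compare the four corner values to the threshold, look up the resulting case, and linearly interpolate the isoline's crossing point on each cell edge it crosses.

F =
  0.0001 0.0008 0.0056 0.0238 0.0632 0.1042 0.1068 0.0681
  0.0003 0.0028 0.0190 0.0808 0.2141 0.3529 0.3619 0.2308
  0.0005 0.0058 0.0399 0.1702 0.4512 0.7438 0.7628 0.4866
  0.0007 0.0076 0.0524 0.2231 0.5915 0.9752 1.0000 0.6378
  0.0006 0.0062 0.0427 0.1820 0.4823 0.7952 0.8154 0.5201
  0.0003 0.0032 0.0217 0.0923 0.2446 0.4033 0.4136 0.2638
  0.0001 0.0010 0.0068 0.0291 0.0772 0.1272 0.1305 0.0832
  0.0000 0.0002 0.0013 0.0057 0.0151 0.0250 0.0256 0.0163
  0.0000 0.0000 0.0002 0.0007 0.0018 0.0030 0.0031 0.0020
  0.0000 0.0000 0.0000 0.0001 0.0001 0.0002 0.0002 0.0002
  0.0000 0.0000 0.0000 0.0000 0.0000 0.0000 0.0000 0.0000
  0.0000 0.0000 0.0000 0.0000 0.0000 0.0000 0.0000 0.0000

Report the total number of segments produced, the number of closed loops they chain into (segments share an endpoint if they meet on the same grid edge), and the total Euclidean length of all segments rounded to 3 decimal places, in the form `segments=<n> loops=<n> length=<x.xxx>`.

segments=10 loops=1 length=7.361

cell (1,4): code 0100 → (1.965,5.000)–(2.000,4.953)
cell (1,5): code 1100 → (1.918,6.000)–(1.965,5.000)
cell (1,6): code 1000 → (2.000,6.119)–(1.918,6.000)
cell (2,4): code 0110 → (2.000,4.953)–(3.000,4.361)
cell (2,6): code 1001 → (3.000,6.745)–(2.000,6.119)
cell (3,4): code 0110 → (3.000,4.361)–(4.000,4.792)
cell (3,6): code 1001 → (4.000,6.289)–(3.000,6.745)
cell (4,4): code 0010 → (4.000,4.792)–(4.166,5.000)
cell (4,5): code 0011 → (4.166,5.000)–(4.213,6.000)
cell (4,6): code 0001 → (4.213,6.000)–(4.000,6.289)
total: 10 segments, chained into 1 closed loop(s), length Σ = 7.360948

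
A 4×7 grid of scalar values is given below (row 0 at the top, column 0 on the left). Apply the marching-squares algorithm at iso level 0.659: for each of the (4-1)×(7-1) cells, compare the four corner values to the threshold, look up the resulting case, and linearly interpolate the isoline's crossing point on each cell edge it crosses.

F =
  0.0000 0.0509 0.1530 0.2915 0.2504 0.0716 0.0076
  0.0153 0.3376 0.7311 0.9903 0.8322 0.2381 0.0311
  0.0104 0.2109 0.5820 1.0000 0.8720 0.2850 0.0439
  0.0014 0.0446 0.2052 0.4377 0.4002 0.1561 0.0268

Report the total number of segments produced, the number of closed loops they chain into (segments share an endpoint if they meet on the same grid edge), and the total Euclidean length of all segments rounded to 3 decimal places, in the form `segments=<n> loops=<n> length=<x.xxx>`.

segments=10 loops=1 length=7.389

cell (0,1): code 0100 → (0.875,2.000)–(1.000,1.817)
cell (0,2): code 1100 → (0.526,3.000)–(0.875,2.000)
cell (0,3): code 1100 → (0.702,4.000)–(0.526,3.000)
cell (0,4): code 1000 → (1.000,4.292)–(0.702,4.000)
cell (1,1): code 0010 → (1.000,1.817)–(1.484,2.000)
cell (1,2): code 0111 → (1.484,2.000)–(2.000,2.184)
cell (1,4): code 1001 → (2.000,4.363)–(1.000,4.292)
cell (2,2): code 0010 → (2.000,2.184)–(2.606,3.000)
cell (2,3): code 0011 → (2.606,3.000)–(2.451,4.000)
cell (2,4): code 0001 → (2.451,4.000)–(2.000,4.363)
total: 10 segments, chained into 1 closed loop(s), length Σ = 7.388647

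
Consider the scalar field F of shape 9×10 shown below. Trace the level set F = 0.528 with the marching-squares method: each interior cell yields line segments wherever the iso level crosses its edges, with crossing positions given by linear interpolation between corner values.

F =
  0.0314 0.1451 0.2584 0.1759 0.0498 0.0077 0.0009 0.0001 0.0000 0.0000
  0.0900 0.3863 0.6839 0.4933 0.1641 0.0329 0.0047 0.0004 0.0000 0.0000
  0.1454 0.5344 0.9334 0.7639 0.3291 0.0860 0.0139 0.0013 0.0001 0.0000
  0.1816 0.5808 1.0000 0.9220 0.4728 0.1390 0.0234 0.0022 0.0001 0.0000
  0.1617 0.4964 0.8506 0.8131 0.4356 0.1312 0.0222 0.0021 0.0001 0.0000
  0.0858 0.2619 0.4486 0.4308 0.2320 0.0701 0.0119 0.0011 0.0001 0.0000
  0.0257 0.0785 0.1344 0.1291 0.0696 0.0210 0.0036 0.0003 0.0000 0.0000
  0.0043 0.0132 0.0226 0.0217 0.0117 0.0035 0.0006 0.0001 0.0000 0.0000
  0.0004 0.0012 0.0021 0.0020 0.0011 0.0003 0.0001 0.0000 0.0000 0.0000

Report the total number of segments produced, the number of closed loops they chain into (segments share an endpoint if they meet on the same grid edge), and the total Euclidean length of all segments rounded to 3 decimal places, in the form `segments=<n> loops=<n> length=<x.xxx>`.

segments=14 loops=1 length=11.270

cell (0,1): code 0100 → (0.634,2.000)–(1.000,1.476)
cell (0,2): code 1000 → (1.000,2.818)–(0.634,2.000)
cell (1,0): code 0100 → (1.957,1.000)–(2.000,0.984)
cell (1,1): code 1110 → (1.000,1.476)–(1.957,1.000)
cell (1,2): code 1101 → (1.128,3.000)–(1.000,2.818)
cell (1,3): code 1000 → (2.000,3.543)–(1.128,3.000)
cell (2,0): code 0110 → (2.000,0.984)–(3.000,0.868)
cell (2,3): code 1001 → (3.000,3.877)–(2.000,3.543)
cell (3,0): code 0010 → (3.000,0.868)–(3.626,1.000)
cell (3,1): code 0111 → (3.626,1.000)–(4.000,1.089)
cell (3,3): code 1001 → (4.000,3.755)–(3.000,3.877)
cell (4,1): code 0010 → (4.000,1.089)–(4.802,2.000)
cell (4,2): code 0011 → (4.802,2.000)–(4.746,3.000)
cell (4,3): code 0001 → (4.746,3.000)–(4.000,3.755)
total: 14 segments, chained into 1 closed loop(s), length Σ = 11.269724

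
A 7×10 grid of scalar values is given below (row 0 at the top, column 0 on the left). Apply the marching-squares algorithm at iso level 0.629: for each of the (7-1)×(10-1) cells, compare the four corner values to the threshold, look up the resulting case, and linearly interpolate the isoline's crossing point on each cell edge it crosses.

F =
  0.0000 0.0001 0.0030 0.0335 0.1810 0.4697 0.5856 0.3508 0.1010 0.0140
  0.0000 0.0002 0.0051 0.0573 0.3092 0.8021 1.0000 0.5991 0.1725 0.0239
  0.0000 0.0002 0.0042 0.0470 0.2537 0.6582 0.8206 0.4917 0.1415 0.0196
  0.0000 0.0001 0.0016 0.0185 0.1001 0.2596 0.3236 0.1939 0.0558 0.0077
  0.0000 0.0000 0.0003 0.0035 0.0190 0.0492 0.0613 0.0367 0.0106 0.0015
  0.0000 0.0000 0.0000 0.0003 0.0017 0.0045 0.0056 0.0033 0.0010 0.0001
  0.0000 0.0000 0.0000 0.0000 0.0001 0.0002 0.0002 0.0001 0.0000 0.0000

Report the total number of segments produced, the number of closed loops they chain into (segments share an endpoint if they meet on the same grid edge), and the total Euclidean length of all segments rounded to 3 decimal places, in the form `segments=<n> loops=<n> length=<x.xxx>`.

segments=8 loops=1 length=6.928

cell (0,4): code 0100 → (0.479,5.000)–(1.000,4.649)
cell (0,5): code 1100 → (0.105,6.000)–(0.479,5.000)
cell (0,6): code 1000 → (1.000,6.925)–(0.105,6.000)
cell (1,4): code 0110 → (1.000,4.649)–(2.000,4.928)
cell (1,6): code 1001 → (2.000,6.583)–(1.000,6.925)
cell (2,4): code 0010 → (2.000,4.928)–(2.073,5.000)
cell (2,5): code 0011 → (2.073,5.000)–(2.386,6.000)
cell (2,6): code 0001 → (2.386,6.000)–(2.000,6.583)
total: 8 segments, chained into 1 closed loop(s), length Σ = 6.927897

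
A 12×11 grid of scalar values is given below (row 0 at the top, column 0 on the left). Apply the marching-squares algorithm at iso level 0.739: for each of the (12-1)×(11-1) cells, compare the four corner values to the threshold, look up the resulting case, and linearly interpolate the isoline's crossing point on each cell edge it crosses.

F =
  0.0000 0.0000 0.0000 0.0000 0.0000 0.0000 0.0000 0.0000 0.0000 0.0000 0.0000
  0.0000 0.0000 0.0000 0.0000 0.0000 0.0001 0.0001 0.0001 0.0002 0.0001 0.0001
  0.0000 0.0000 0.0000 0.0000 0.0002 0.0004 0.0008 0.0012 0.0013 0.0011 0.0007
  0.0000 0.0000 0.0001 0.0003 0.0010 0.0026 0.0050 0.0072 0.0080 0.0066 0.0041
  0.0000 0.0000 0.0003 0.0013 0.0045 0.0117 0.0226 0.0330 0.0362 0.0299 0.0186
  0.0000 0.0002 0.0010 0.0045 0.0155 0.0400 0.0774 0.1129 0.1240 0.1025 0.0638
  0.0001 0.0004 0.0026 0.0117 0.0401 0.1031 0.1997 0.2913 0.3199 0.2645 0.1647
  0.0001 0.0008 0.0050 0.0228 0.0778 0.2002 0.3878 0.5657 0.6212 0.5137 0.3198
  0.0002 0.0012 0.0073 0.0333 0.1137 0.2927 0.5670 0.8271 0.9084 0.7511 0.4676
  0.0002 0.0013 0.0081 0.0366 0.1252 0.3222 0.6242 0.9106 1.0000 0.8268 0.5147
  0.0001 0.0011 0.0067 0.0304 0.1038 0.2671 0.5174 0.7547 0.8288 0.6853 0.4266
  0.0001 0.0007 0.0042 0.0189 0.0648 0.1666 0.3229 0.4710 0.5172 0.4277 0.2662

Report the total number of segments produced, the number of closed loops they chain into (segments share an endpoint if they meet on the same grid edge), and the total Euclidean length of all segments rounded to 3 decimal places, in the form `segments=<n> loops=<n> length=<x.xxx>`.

cell (7,6): code 0100 → (7.663,7.000)–(8.000,6.661)
cell (7,7): code 1100 → (7.410,8.000)–(7.663,7.000)
cell (7,8): code 1100 → (7.949,9.000)–(7.410,8.000)
cell (7,9): code 1000 → (8.000,9.043)–(7.949,9.000)
cell (8,6): code 0110 → (8.000,6.661)–(9.000,6.401)
cell (8,9): code 1001 → (9.000,9.281)–(8.000,9.043)
cell (9,6): code 0110 → (9.000,6.401)–(10.000,6.934)
cell (9,8): code 1011 → (10.000,8.626)–(9.620,9.000)
cell (9,9): code 0001 → (9.620,9.000)–(9.000,9.281)
cell (10,6): code 0010 → (10.000,6.934)–(10.055,7.000)
cell (10,7): code 0011 → (10.055,7.000)–(10.288,8.000)
cell (10,8): code 0001 → (10.288,8.000)–(10.000,8.626)
total: 12 segments, chained into 1 closed loop(s), length Σ = 8.922553

segments=12 loops=1 length=8.923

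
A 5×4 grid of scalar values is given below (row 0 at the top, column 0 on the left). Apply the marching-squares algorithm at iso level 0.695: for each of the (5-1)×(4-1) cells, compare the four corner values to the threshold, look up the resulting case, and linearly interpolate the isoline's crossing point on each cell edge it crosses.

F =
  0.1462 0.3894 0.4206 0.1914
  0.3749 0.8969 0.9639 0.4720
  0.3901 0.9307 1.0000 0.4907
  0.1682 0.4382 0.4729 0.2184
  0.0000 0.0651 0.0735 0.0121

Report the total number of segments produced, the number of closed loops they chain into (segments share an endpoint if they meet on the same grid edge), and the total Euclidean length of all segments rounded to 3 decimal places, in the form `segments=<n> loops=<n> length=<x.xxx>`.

cell (0,0): code 0100 → (0.602,1.000)–(1.000,0.613)
cell (0,1): code 1100 → (0.505,2.000)–(0.602,1.000)
cell (0,2): code 1000 → (1.000,2.547)–(0.505,2.000)
cell (1,0): code 0110 → (1.000,0.613)–(2.000,0.564)
cell (1,2): code 1001 → (2.000,2.599)–(1.000,2.547)
cell (2,0): code 0010 → (2.000,0.564)–(2.479,1.000)
cell (2,1): code 0011 → (2.479,1.000)–(2.579,2.000)
cell (2,2): code 0001 → (2.579,2.000)–(2.000,2.599)
total: 8 segments, chained into 1 closed loop(s), length Σ = 6.784699

segments=8 loops=1 length=6.785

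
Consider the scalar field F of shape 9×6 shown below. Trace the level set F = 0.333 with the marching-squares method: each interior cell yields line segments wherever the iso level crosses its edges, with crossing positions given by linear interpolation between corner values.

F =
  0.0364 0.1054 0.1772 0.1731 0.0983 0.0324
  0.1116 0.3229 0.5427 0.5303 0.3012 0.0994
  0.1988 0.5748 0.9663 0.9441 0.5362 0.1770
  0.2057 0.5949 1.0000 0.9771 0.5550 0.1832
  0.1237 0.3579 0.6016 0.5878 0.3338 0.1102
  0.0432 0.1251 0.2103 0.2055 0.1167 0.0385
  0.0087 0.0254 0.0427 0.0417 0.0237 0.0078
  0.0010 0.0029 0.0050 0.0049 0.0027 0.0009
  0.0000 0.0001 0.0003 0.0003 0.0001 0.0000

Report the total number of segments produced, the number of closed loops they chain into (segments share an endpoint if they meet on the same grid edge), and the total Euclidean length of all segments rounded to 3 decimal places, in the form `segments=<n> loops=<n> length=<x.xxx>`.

segments=16 loops=1 length=13.405

cell (0,1): code 0100 → (0.426,2.000)–(1.000,1.046)
cell (0,2): code 1100 → (0.448,3.000)–(0.426,2.000)
cell (0,3): code 1000 → (1.000,3.861)–(0.448,3.000)
cell (1,0): code 0100 → (1.040,1.000)–(2.000,0.357)
cell (1,1): code 1110 → (1.000,1.046)–(1.040,1.000)
cell (1,3): code 1101 → (1.135,4.000)–(1.000,3.861)
cell (1,4): code 1000 → (2.000,4.566)–(1.135,4.000)
cell (2,0): code 0110 → (2.000,0.357)–(3.000,0.327)
cell (2,4): code 1001 → (3.000,4.597)–(2.000,4.566)
cell (3,0): code 0110 → (3.000,0.327)–(4.000,0.894)
cell (3,4): code 1001 → (4.000,4.004)–(3.000,4.597)
cell (4,0): code 0010 → (4.000,0.894)–(4.107,1.000)
cell (4,1): code 0011 → (4.107,1.000)–(4.686,2.000)
cell (4,2): code 0011 → (4.686,2.000)–(4.666,3.000)
cell (4,3): code 0011 → (4.666,3.000)–(4.004,4.000)
cell (4,4): code 0001 → (4.004,4.000)–(4.000,4.004)
total: 16 segments, chained into 1 closed loop(s), length Σ = 13.404940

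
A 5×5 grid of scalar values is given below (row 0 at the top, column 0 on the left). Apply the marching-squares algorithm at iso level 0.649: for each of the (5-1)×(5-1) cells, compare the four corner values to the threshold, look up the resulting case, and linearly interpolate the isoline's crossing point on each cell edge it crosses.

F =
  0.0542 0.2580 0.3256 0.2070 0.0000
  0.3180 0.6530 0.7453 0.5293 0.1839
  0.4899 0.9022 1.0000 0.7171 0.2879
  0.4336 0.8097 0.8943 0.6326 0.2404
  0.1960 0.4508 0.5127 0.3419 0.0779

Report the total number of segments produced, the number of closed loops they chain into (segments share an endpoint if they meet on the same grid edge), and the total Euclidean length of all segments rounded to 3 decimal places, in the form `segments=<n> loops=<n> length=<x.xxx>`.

cell (0,0): code 0100 → (0.990,1.000)–(1.000,0.988)
cell (0,1): code 1100 → (0.771,2.000)–(0.990,1.000)
cell (0,2): code 1000 → (1.000,2.446)–(0.771,2.000)
cell (1,0): code 0110 → (1.000,0.988)–(2.000,0.386)
cell (1,2): code 1101 → (1.637,3.000)–(1.000,2.446)
cell (1,3): code 1000 → (2.000,3.159)–(1.637,3.000)
cell (2,0): code 0110 → (2.000,0.386)–(3.000,0.573)
cell (2,2): code 1011 → (3.000,2.937)–(2.806,3.000)
cell (2,3): code 0001 → (2.806,3.000)–(2.000,3.159)
cell (3,0): code 0010 → (3.000,0.573)–(3.448,1.000)
cell (3,1): code 0011 → (3.448,1.000)–(3.643,2.000)
cell (3,2): code 0001 → (3.643,2.000)–(3.000,2.937)
total: 12 segments, chained into 1 closed loop(s), length Σ = 8.765546

segments=12 loops=1 length=8.766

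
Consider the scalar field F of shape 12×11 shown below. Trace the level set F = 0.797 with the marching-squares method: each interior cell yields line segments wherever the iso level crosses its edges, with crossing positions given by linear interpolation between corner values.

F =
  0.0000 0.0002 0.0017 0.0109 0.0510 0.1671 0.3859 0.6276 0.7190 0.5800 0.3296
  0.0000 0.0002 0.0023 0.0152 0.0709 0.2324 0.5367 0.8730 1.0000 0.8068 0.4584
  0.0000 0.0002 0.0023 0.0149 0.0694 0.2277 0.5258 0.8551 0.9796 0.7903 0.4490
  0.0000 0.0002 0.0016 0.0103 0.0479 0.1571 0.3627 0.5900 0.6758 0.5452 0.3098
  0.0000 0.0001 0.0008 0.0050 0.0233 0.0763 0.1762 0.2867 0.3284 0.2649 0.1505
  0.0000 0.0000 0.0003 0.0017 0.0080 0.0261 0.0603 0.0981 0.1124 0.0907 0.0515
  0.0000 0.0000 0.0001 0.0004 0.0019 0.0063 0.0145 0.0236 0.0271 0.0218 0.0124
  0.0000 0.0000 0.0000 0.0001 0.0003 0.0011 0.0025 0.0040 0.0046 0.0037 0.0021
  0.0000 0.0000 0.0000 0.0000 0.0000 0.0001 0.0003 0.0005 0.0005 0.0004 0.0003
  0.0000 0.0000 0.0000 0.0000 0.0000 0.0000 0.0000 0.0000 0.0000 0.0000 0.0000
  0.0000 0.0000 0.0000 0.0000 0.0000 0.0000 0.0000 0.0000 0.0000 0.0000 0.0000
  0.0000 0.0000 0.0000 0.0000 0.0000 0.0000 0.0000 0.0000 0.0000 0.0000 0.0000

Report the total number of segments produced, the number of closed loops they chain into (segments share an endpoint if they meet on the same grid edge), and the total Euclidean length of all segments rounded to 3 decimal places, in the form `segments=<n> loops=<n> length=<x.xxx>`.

cell (0,6): code 0100 → (0.690,7.000)–(1.000,6.774)
cell (0,7): code 1100 → (0.278,8.000)–(0.690,7.000)
cell (0,8): code 1100 → (0.957,9.000)–(0.278,8.000)
cell (0,9): code 1000 → (1.000,9.028)–(0.957,9.000)
cell (1,6): code 0110 → (1.000,6.774)–(2.000,6.824)
cell (1,8): code 1011 → (2.000,8.965)–(1.594,9.000)
cell (1,9): code 0001 → (1.594,9.000)–(1.000,9.028)
cell (2,6): code 0010 → (2.000,6.824)–(2.219,7.000)
cell (2,7): code 0011 → (2.219,7.000)–(2.601,8.000)
cell (2,8): code 0001 → (2.601,8.000)–(2.000,8.965)
total: 10 segments, chained into 1 closed loop(s), length Σ = 7.217391

segments=10 loops=1 length=7.217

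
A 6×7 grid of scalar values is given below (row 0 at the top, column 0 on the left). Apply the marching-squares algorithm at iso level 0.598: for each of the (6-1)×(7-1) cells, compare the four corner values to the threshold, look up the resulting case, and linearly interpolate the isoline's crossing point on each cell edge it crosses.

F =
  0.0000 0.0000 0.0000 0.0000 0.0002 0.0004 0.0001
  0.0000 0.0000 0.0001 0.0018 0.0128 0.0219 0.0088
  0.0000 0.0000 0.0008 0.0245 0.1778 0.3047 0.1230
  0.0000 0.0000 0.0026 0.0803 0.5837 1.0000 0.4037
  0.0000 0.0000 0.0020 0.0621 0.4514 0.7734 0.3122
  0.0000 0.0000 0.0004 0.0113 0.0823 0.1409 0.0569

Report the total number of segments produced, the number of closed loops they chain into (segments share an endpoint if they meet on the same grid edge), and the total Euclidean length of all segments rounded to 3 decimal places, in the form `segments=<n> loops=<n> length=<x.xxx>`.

cell (2,4): code 0100 → (2.422,5.000)–(3.000,4.034)
cell (2,5): code 1000 → (3.000,5.674)–(2.422,5.000)
cell (3,4): code 0110 → (3.000,4.034)–(4.000,4.455)
cell (3,5): code 1001 → (4.000,5.380)–(3.000,5.674)
cell (4,4): code 0010 → (4.000,4.455)–(4.277,5.000)
cell (4,5): code 0001 → (4.277,5.000)–(4.000,5.380)
total: 6 segments, chained into 1 closed loop(s), length Σ = 5.222813

segments=6 loops=1 length=5.223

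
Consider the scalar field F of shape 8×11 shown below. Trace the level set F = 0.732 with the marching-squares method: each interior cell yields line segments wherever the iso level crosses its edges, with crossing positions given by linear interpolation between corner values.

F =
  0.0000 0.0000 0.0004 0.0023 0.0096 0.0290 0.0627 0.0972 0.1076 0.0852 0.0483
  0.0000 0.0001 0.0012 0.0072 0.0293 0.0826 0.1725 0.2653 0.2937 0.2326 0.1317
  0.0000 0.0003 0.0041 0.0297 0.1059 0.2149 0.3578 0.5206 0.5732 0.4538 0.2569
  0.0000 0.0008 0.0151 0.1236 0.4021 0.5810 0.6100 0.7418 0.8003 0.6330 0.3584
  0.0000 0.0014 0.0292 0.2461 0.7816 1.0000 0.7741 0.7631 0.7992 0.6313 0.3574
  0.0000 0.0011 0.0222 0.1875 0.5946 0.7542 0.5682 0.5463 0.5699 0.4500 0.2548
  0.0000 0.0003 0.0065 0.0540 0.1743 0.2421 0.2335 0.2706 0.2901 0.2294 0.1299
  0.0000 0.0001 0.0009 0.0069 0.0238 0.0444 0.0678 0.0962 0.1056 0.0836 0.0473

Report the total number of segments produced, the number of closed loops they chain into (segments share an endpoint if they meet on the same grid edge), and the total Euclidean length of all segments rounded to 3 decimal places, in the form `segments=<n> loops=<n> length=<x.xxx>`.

cell (2,6): code 0100 → (2.956,7.000)–(3.000,6.926)
cell (2,7): code 1100 → (2.699,8.000)–(2.956,7.000)
cell (2,8): code 1000 → (3.000,8.408)–(2.699,8.000)
cell (3,3): code 0100 → (3.869,4.000)–(4.000,3.907)
cell (3,4): code 1100 → (3.360,5.000)–(3.869,4.000)
cell (3,5): code 1100 → (3.743,6.000)–(3.360,5.000)
cell (3,6): code 1110 → (3.000,6.926)–(3.743,6.000)
cell (3,8): code 1001 → (4.000,8.400)–(3.000,8.408)
cell (4,3): code 0010 → (4.000,3.907)–(4.265,4.000)
cell (4,4): code 0111 → (4.265,4.000)–(5.000,4.861)
cell (4,5): code 1011 → (5.000,5.119)–(4.204,6.000)
cell (4,6): code 0011 → (4.204,6.000)–(4.143,7.000)
cell (4,7): code 0011 → (4.143,7.000)–(4.293,8.000)
cell (4,8): code 0001 → (4.293,8.000)–(4.000,8.400)
cell (5,4): code 0010 → (5.000,4.861)–(5.043,5.000)
cell (5,5): code 0001 → (5.043,5.000)–(5.000,5.119)
total: 16 segments, chained into 1 closed loop(s), length Σ = 11.547619

segments=16 loops=1 length=11.548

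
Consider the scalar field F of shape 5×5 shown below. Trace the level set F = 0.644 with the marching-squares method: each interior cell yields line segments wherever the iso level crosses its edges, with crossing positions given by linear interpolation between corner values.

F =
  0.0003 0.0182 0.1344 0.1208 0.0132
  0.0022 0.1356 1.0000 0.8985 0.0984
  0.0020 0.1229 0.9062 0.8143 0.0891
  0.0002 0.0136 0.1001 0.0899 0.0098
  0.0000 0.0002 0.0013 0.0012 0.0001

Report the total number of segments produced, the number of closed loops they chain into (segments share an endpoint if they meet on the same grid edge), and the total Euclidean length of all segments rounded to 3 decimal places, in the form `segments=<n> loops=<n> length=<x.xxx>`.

cell (0,1): code 0100 → (0.589,2.000)–(1.000,1.588)
cell (0,2): code 1100 → (0.673,3.000)–(0.589,2.000)
cell (0,3): code 1000 → (1.000,3.318)–(0.673,3.000)
cell (1,1): code 0110 → (1.000,1.588)–(2.000,1.665)
cell (1,3): code 1001 → (2.000,3.235)–(1.000,3.318)
cell (2,1): code 0010 → (2.000,1.665)–(2.325,2.000)
cell (2,2): code 0011 → (2.325,2.000)–(2.235,3.000)
cell (2,3): code 0001 → (2.235,3.000)–(2.000,3.235)
total: 8 segments, chained into 1 closed loop(s), length Σ = 5.851440

segments=8 loops=1 length=5.851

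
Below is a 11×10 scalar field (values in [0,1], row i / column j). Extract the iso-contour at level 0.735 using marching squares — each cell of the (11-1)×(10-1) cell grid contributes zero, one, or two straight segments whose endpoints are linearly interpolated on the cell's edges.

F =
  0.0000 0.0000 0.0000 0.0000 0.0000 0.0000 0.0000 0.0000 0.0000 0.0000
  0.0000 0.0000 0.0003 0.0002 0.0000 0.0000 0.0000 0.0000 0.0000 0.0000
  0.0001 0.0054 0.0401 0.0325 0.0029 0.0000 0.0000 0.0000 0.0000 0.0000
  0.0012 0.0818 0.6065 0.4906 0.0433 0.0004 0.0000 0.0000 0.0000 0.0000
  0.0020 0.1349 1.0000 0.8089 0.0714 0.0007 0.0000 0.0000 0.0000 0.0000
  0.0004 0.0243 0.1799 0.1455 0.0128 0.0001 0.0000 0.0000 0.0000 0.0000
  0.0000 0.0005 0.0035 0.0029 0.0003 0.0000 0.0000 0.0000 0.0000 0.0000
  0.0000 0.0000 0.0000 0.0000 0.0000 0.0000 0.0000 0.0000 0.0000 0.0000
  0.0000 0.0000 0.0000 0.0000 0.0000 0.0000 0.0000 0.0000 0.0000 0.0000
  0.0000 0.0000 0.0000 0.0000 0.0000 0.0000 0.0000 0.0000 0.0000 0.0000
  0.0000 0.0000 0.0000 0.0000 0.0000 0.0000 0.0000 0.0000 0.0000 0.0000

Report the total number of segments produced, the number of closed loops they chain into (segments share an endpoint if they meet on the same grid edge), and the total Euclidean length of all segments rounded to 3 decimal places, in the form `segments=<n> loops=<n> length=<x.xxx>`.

cell (3,1): code 0100 → (3.327,2.000)–(4.000,1.694)
cell (3,2): code 1100 → (3.768,3.000)–(3.327,2.000)
cell (3,3): code 1000 → (4.000,3.100)–(3.768,3.000)
cell (4,1): code 0010 → (4.000,1.694)–(4.323,2.000)
cell (4,2): code 0011 → (4.323,2.000)–(4.111,3.000)
cell (4,3): code 0001 → (4.111,3.000)–(4.000,3.100)
total: 6 segments, chained into 1 closed loop(s), length Σ = 3.702995

segments=6 loops=1 length=3.703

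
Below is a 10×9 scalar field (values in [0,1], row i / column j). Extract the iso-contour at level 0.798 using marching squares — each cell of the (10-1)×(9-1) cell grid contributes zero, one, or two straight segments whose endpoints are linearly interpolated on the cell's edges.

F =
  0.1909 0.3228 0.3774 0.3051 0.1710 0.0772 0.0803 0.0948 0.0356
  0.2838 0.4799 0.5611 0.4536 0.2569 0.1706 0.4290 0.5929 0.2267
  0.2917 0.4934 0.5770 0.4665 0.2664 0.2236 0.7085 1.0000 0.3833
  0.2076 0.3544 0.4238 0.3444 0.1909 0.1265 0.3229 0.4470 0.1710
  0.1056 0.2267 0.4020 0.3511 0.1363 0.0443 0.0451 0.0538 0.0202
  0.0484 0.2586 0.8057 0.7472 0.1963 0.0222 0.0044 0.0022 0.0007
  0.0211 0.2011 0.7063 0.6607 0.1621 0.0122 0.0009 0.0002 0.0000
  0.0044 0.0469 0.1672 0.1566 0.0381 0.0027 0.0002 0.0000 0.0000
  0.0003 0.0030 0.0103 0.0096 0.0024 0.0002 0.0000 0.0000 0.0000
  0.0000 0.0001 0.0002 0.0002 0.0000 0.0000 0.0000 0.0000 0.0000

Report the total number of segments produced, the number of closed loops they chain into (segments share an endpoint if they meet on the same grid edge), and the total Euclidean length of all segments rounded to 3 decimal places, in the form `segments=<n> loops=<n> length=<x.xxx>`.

segments=8 loops=2 length=3.109

cell (1,6): code 0100 → (1.504,7.000)–(2.000,6.307)
cell (1,7): code 1000 → (2.000,7.328)–(1.504,7.000)
cell (2,6): code 0010 → (2.000,6.307)–(2.365,7.000)
cell (2,7): code 0001 → (2.365,7.000)–(2.000,7.328)
cell (4,1): code 0100 → (4.981,2.000)–(5.000,1.986)
cell (4,2): code 1000 → (5.000,2.132)–(4.981,2.000)
cell (5,1): code 0010 → (5.000,1.986)–(5.077,2.000)
cell (5,2): code 0001 → (5.077,2.000)–(5.000,2.132)
total: 8 segments, chained into 2 closed loop(s), length Σ = 3.108994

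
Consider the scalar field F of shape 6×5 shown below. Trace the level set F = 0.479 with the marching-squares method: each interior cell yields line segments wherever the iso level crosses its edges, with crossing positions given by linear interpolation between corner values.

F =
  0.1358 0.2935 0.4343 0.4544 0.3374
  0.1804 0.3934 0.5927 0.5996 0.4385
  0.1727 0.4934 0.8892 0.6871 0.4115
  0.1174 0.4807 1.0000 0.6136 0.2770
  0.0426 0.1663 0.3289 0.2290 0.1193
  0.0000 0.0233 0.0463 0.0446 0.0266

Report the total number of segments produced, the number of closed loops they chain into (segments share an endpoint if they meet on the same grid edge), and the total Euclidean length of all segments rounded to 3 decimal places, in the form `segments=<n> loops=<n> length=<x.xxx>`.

segments=12 loops=1 length=10.100

cell (0,1): code 0100 → (0.282,2.000)–(1.000,1.430)
cell (0,2): code 1100 → (0.169,3.000)–(0.282,2.000)
cell (0,3): code 1000 → (1.000,3.749)–(0.169,3.000)
cell (1,0): code 0100 → (1.856,1.000)–(2.000,0.955)
cell (1,1): code 1110 → (1.000,1.430)–(1.856,1.000)
cell (1,3): code 1001 → (2.000,3.755)–(1.000,3.749)
cell (2,0): code 0110 → (2.000,0.955)–(3.000,0.995)
cell (2,3): code 1001 → (3.000,3.400)–(2.000,3.755)
cell (3,0): code 0010 → (3.000,0.995)–(3.005,1.000)
cell (3,1): code 0011 → (3.005,1.000)–(3.776,2.000)
cell (3,2): code 0011 → (3.776,2.000)–(3.350,3.000)
cell (3,3): code 0001 → (3.350,3.000)–(3.000,3.400)
total: 12 segments, chained into 1 closed loop(s), length Σ = 10.100302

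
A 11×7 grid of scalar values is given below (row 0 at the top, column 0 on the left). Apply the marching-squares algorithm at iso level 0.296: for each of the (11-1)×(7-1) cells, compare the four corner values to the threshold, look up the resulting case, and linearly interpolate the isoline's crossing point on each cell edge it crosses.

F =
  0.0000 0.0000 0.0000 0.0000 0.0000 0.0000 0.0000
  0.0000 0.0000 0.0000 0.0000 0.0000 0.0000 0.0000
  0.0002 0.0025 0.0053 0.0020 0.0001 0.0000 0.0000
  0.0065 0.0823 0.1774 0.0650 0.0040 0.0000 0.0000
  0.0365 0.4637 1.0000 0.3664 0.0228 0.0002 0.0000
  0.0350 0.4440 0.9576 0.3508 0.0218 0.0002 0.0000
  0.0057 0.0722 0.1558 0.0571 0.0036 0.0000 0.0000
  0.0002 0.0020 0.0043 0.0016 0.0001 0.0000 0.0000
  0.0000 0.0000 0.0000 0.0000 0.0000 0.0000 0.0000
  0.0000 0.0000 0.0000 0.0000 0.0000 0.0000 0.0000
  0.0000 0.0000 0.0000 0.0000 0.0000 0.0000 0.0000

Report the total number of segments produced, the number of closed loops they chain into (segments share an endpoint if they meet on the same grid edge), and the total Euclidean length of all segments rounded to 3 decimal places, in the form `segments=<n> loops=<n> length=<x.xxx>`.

segments=10 loops=1 length=8.224

cell (3,0): code 0100 → (3.560,1.000)–(4.000,0.607)
cell (3,1): code 1100 → (3.144,2.000)–(3.560,1.000)
cell (3,2): code 1100 → (3.766,3.000)–(3.144,2.000)
cell (3,3): code 1000 → (4.000,3.205)–(3.766,3.000)
cell (4,0): code 0110 → (4.000,0.607)–(5.000,0.638)
cell (4,3): code 1001 → (5.000,3.167)–(4.000,3.205)
cell (5,0): code 0010 → (5.000,0.638)–(5.398,1.000)
cell (5,1): code 0011 → (5.398,1.000)–(5.825,2.000)
cell (5,2): code 0011 → (5.825,2.000)–(5.187,3.000)
cell (5,3): code 0001 → (5.187,3.000)–(5.000,3.167)
total: 10 segments, chained into 1 closed loop(s), length Σ = 8.224203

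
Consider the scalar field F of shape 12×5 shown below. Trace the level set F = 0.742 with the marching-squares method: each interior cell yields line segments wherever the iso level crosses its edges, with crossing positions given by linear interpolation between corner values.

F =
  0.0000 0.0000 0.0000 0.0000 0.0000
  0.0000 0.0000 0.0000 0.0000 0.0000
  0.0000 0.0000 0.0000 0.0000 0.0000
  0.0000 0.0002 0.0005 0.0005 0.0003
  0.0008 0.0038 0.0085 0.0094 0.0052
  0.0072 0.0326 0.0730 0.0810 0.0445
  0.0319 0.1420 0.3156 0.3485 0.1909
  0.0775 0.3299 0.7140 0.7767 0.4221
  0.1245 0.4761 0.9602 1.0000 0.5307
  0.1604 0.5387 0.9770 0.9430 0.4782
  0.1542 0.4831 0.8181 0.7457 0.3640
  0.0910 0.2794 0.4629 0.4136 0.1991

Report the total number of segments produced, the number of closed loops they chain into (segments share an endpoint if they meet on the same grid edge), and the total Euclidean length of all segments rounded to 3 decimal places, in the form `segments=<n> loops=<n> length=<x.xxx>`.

cell (6,2): code 0100 → (6.919,3.000)–(7.000,2.447)
cell (6,3): code 1000 → (7.000,3.098)–(6.919,3.000)
cell (7,1): code 0100 → (7.114,2.000)–(8.000,1.549)
cell (7,2): code 1110 → (7.000,2.447)–(7.114,2.000)
cell (7,3): code 1001 → (8.000,3.550)–(7.000,3.098)
cell (8,1): code 0110 → (8.000,1.549)–(9.000,1.464)
cell (8,3): code 1001 → (9.000,3.432)–(8.000,3.550)
cell (9,1): code 0110 → (9.000,1.464)–(10.000,1.773)
cell (9,3): code 1001 → (10.000,3.010)–(9.000,3.432)
cell (10,1): code 0010 → (10.000,1.773)–(10.214,2.000)
cell (10,2): code 0011 → (10.214,2.000)–(10.011,3.000)
cell (10,3): code 0001 → (10.011,3.000)–(10.000,3.010)
total: 12 segments, chained into 1 closed loop(s), length Σ = 8.729161

segments=12 loops=1 length=8.729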